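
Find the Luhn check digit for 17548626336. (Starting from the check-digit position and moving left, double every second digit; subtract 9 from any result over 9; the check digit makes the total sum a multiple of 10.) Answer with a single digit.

Partial digits right→left: 6 3 3 6 2 6 8 4 5 7 1
Double every second digit counting from the check-digit position (so the 1st, 3rd, 5th, ... of the partial from the right).
  doubled (with −9 where >9): 3 6 4 7 1 2 → sum 23
  kept as-is: 3 6 6 4 7 → sum 26
Total = 23 + 26 = 49.
Check digit = (10 − (49 mod 10)) mod 10 = 1.

1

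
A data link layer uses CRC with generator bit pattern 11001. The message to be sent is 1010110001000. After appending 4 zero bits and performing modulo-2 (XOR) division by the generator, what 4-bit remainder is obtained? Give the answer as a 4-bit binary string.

Append 4 zeros: 10101100010000000. Divide by 11001 (XOR where the leading bit is 1):
  pos 0: 10101 XOR 11001 = 01100
  pos 1: 11001 XOR 11001 = 00000
  pos 9: 10000 XOR 11001 = 01001
  pos 10: 10010 XOR 11001 = 01011
  pos 11: 10110 XOR 11001 = 01111
  pos 12: 11110 XOR 11001 = 00111
Remainder (last 4 bits) = 0111. This is the CRC / FCS.

0111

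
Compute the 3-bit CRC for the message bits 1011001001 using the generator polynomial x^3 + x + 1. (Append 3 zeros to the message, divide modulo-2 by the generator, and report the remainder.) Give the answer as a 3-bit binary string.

110

Append 3 zeros: 1011001001000. Divide by 1011 (XOR where the leading bit is 1):
  pos 0: 1011 XOR 1011 = 0000
  pos 6: 1001 XOR 1011 = 0010
  pos 8: 1000 XOR 1011 = 0011
Remainder (last 3 bits) = 110. This is the CRC / FCS.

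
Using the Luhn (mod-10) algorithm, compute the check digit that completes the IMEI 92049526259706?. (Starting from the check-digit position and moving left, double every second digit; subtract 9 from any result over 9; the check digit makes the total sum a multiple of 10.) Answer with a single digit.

Partial digits right→left: 6 0 7 9 5 2 6 2 5 9 4 0 2 9
Double every second digit counting from the check-digit position (so the 1st, 3rd, 5th, ... of the partial from the right).
  doubled (with −9 where >9): 3 5 1 3 1 8 4 → sum 25
  kept as-is: 0 9 2 2 9 0 9 → sum 31
Total = 25 + 31 = 56.
Check digit = (10 − (56 mod 10)) mod 10 = 4.

4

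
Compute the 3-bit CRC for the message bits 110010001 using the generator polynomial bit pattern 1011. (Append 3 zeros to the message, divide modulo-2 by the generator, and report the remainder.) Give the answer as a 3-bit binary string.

Append 3 zeros: 110010001000. Divide by 1011 (XOR where the leading bit is 1):
  pos 0: 1100 XOR 1011 = 0111
  pos 1: 1111 XOR 1011 = 0100
  pos 2: 1000 XOR 1011 = 0011
  pos 4: 1100 XOR 1011 = 0111
  pos 5: 1111 XOR 1011 = 0100
  pos 6: 1000 XOR 1011 = 0011
  pos 8: 1100 XOR 1011 = 0111
Remainder (last 3 bits) = 111. This is the CRC / FCS.

111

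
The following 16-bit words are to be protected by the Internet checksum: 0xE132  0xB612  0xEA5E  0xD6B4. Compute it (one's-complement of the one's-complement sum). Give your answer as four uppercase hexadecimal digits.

A7A6

One's-complement addition (fold any carry out of bit 15 back into bit 0):
  0xE132 + 0xB612 = 0x19744 → wrap carry → 0x9745
  0x9745 + 0xEA5E = 0x181A3 → wrap carry → 0x81A4
  0x81A4 + 0xD6B4 = 0x15858 → wrap carry → 0x5859
One's-complement sum = 0x5859.
Checksum = ~0x5859 & 0xFFFF = 0xA7A6.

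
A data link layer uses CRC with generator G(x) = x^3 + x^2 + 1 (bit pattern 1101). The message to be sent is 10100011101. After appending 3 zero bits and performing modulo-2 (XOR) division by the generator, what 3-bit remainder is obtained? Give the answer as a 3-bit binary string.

000

Append 3 zeros: 10100011101000. Divide by 1101 (XOR where the leading bit is 1):
  pos 0: 1010 XOR 1101 = 0111
  pos 1: 1110 XOR 1101 = 0011
  pos 3: 1101 XOR 1101 = 0000
  pos 7: 1101 XOR 1101 = 0000
Remainder (last 3 bits) = 000. This is the CRC / FCS.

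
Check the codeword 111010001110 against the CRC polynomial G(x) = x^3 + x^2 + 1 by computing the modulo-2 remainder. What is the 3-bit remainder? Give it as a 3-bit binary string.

Modulo-2 division of 111010001110 by 1101:
  pos 0: 1110 XOR 1101 = 0011
  pos 2: 1110 XOR 1101 = 0011
  pos 4: 1100 XOR 1101 = 0001
  pos 7: 1111 XOR 1101 = 0010
Remainder = 100 (nonzero — an error is detected).

100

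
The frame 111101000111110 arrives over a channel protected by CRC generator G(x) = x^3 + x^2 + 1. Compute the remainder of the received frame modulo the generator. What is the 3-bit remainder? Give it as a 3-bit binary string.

000

Modulo-2 division of 111101000111110 by 1101:
  pos 0: 1111 XOR 1101 = 0010
  pos 2: 1001 XOR 1101 = 0100
  pos 3: 1000 XOR 1101 = 0101
  pos 4: 1010 XOR 1101 = 0111
  pos 5: 1110 XOR 1101 = 0011
  pos 7: 1111 XOR 1101 = 0010
  pos 9: 1011 XOR 1101 = 0110
  pos 10: 1101 XOR 1101 = 0000
Remainder = 000 (zero — the frame passes the CRC check).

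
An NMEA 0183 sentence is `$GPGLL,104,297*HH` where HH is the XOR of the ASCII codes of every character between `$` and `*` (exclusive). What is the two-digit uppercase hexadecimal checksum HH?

59

XOR the ASCII codes of the payload characters:
  'G' = 0x47 → acc = 0x47
  'P' = 0x50 → acc = 0x17
  'G' = 0x47 → acc = 0x50
  'L' = 0x4C → acc = 0x1C
  'L' = 0x4C → acc = 0x50
  ',' = 0x2C → acc = 0x7C
  '1' = 0x31 → acc = 0x4D
  '0' = 0x30 → acc = 0x7D
  '4' = 0x34 → acc = 0x49
  ',' = 0x2C → acc = 0x65
  '2' = 0x32 → acc = 0x57
  '9' = 0x39 → acc = 0x6E
  '7' = 0x37 → acc = 0x59
Checksum = 0x59.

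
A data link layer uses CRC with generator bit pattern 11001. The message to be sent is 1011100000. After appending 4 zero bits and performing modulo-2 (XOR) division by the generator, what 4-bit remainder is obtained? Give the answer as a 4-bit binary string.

0100

Append 4 zeros: 10111000000000. Divide by 11001 (XOR where the leading bit is 1):
  pos 0: 10111 XOR 11001 = 01110
  pos 1: 11100 XOR 11001 = 00101
  pos 3: 10100 XOR 11001 = 01101
  pos 4: 11010 XOR 11001 = 00011
  pos 7: 11000 XOR 11001 = 00001
Remainder (last 4 bits) = 0100. This is the CRC / FCS.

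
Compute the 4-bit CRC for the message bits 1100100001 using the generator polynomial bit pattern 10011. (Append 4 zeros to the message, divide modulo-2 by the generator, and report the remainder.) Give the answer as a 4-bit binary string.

1011

Append 4 zeros: 11001000010000. Divide by 10011 (XOR where the leading bit is 1):
  pos 0: 11001 XOR 10011 = 01010
  pos 1: 10100 XOR 10011 = 00111
  pos 3: 11100 XOR 10011 = 01111
  pos 4: 11110 XOR 10011 = 01101
  pos 5: 11011 XOR 10011 = 01000
  pos 6: 10000 XOR 10011 = 00011
  pos 9: 11000 XOR 10011 = 01011
Remainder (last 4 bits) = 1011. This is the CRC / FCS.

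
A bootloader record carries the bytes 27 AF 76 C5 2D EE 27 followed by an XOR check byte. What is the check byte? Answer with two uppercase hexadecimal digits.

XOR the bytes together:
  start with 0x27
  0x27 ⊕ 0xAF = 0x88
  0x88 ⊕ 0x76 = 0xFE
  0xFE ⊕ 0xC5 = 0x3B
  0x3B ⊕ 0x2D = 0x16
  0x16 ⊕ 0xEE = 0xF8
  0xF8 ⊕ 0x27 = 0xDF

DF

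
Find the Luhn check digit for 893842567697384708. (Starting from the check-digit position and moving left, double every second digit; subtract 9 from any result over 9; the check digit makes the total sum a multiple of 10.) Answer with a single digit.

7

Partial digits right→left: 8 0 7 4 8 3 7 9 6 7 6 5 2 4 8 3 9 8
Double every second digit counting from the check-digit position (so the 1st, 3rd, 5th, ... of the partial from the right).
  doubled (with −9 where >9): 7 5 7 5 3 3 4 7 9 → sum 50
  kept as-is: 0 4 3 9 7 5 4 3 8 → sum 43
Total = 50 + 43 = 93.
Check digit = (10 − (93 mod 10)) mod 10 = 7.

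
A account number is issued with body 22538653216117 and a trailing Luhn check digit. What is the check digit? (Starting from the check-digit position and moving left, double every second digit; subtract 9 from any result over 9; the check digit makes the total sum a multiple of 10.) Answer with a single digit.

Partial digits right→left: 7 1 1 6 1 2 3 5 6 8 3 5 2 2
Double every second digit counting from the check-digit position (so the 1st, 3rd, 5th, ... of the partial from the right).
  doubled (with −9 where >9): 5 2 2 6 3 6 4 → sum 28
  kept as-is: 1 6 2 5 8 5 2 → sum 29
Total = 28 + 29 = 57.
Check digit = (10 − (57 mod 10)) mod 10 = 3.

3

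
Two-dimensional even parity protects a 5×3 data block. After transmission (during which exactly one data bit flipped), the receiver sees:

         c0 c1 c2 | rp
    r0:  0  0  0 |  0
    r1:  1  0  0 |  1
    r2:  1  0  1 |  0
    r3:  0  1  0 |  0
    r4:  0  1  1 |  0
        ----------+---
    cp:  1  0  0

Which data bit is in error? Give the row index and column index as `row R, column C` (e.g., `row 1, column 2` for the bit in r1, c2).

row 3, column 0

Recompute each row's even parity and compare to rp:
  r0: data parity 0, sent rp 0 → ok
  r1: data parity 1, sent rp 1 → ok
  r2: data parity 0, sent rp 0 → ok
  r3: data parity 1, sent rp 0 → mismatch
  r4: data parity 0, sent rp 0 → ok
Recompute each column's even parity and compare to cp:
  c0: data parity 0, sent cp 1 → mismatch
  c1: data parity 0, sent cp 0 → ok
  c2: data parity 0, sent cp 0 → ok
Exactly one row (r3) and one column (c0) fail → the flipped bit is at their intersection.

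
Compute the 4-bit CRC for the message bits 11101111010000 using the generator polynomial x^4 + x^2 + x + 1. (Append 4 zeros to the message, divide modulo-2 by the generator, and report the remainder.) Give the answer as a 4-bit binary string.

Append 4 zeros: 111011110100000000. Divide by 10111 (XOR where the leading bit is 1):
  pos 0: 11101 XOR 10111 = 01010
  pos 1: 10101 XOR 10111 = 00010
  pos 4: 10110 XOR 10111 = 00001
  pos 8: 11000 XOR 10111 = 01111
  pos 9: 11110 XOR 10111 = 01001
  pos 10: 10010 XOR 10111 = 00101
  pos 12: 10100 XOR 10111 = 00011
Remainder (last 4 bits) = 0110. This is the CRC / FCS.

0110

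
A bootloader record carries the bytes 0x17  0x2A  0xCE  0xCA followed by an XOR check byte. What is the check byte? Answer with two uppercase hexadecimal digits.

39

XOR the bytes together:
  start with 0x17
  0x17 ⊕ 0x2A = 0x3D
  0x3D ⊕ 0xCE = 0xF3
  0xF3 ⊕ 0xCA = 0x39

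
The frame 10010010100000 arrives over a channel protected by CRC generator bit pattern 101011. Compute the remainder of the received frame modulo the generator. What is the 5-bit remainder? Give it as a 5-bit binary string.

00000

Modulo-2 division of 10010010100000 by 101011:
  pos 0: 100100 XOR 101011 = 001111
  pos 2: 111110 XOR 101011 = 010101
  pos 3: 101011 XOR 101011 = 000000
Remainder = 00000 (zero — the frame passes the CRC check).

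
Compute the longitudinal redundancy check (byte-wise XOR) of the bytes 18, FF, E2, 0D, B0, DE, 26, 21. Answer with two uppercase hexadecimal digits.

61

XOR the bytes together:
  start with 0x18
  0x18 ⊕ 0xFF = 0xE7
  0xE7 ⊕ 0xE2 = 0x05
  0x05 ⊕ 0x0D = 0x08
  0x08 ⊕ 0xB0 = 0xB8
  0xB8 ⊕ 0xDE = 0x66
  0x66 ⊕ 0x26 = 0x40
  0x40 ⊕ 0x21 = 0x61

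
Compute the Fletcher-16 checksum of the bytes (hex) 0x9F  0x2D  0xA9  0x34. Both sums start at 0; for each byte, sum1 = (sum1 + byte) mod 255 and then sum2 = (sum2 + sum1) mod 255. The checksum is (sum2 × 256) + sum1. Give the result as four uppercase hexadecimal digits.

8DAA

Running sums (mod 255):
  after byte 0 (0x9F): sum1=159, sum2=159
  after byte 1 (0x2D): sum1=204, sum2=108
  after byte 2 (0xA9): sum1=118, sum2=226
  after byte 3 (0x34): sum1=170, sum2=141
Checksum = sum2·256 + sum1 = 141·256 + 170 = 36266 = 0x8DAA.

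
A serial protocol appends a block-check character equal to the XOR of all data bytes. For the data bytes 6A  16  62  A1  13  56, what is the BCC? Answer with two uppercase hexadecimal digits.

XOR the bytes together:
  start with 0x6A
  0x6A ⊕ 0x16 = 0x7C
  0x7C ⊕ 0x62 = 0x1E
  0x1E ⊕ 0xA1 = 0xBF
  0xBF ⊕ 0x13 = 0xAC
  0xAC ⊕ 0x56 = 0xFA

FA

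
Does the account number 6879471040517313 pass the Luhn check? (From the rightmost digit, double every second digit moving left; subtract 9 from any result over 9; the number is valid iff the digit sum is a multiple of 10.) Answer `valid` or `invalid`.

From the right, keep odd positions and double even positions (subtract 9 from any doubled value over 9):
  doubled (positions 2,4,...): 2 5 1 8 2 8 5 3 → sum 34
  kept (positions 1,3,...): 3 3 1 0 0 7 9 8 → sum 31
Total = 65.
65 mod 10 = 5, so the number is invalid.

invalid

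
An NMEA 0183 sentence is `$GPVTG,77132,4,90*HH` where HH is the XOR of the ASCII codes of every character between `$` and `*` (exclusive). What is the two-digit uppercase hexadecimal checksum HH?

73

XOR the ASCII codes of the payload characters:
  'G' = 0x47 → acc = 0x47
  'P' = 0x50 → acc = 0x17
  'V' = 0x56 → acc = 0x41
  'T' = 0x54 → acc = 0x15
  'G' = 0x47 → acc = 0x52
  ',' = 0x2C → acc = 0x7E
  '7' = 0x37 → acc = 0x49
  '7' = 0x37 → acc = 0x7E
  '1' = 0x31 → acc = 0x4F
  '3' = 0x33 → acc = 0x7C
  '2' = 0x32 → acc = 0x4E
  ',' = 0x2C → acc = 0x62
  '4' = 0x34 → acc = 0x56
  ',' = 0x2C → acc = 0x7A
  '9' = 0x39 → acc = 0x43
  '0' = 0x30 → acc = 0x73
Checksum = 0x73.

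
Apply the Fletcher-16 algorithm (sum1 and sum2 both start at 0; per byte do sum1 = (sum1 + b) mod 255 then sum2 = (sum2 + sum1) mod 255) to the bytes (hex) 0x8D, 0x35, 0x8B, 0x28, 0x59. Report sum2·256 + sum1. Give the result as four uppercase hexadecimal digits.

Running sums (mod 255):
  after byte 0 (0x8D): sum1=141, sum2=141
  after byte 1 (0x35): sum1=194, sum2=80
  after byte 2 (0x8B): sum1=78, sum2=158
  after byte 3 (0x28): sum1=118, sum2=21
  after byte 4 (0x59): sum1=207, sum2=228
Checksum = sum2·256 + sum1 = 228·256 + 207 = 58575 = 0xE4CF.

E4CF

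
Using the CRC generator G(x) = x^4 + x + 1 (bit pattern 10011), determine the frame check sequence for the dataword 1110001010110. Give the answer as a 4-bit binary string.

0010

Append 4 zeros: 11100010101100000. Divide by 10011 (XOR where the leading bit is 1):
  pos 0: 11100 XOR 10011 = 01111
  pos 1: 11110 XOR 10011 = 01101
  pos 2: 11011 XOR 10011 = 01000
  pos 3: 10000 XOR 10011 = 00011
  pos 6: 11101 XOR 10011 = 01110
  pos 7: 11101 XOR 10011 = 01110
  pos 8: 11100 XOR 10011 = 01111
  pos 9: 11110 XOR 10011 = 01101
  pos 10: 11010 XOR 10011 = 01001
  pos 11: 10010 XOR 10011 = 00001
Remainder (last 4 bits) = 0010. This is the CRC / FCS.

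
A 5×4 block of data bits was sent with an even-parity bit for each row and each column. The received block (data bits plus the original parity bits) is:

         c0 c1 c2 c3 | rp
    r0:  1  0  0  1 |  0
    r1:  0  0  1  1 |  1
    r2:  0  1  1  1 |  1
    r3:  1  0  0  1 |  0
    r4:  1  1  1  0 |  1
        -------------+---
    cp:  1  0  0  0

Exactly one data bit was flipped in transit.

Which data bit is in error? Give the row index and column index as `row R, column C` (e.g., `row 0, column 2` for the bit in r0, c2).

row 1, column 2

Recompute each row's even parity and compare to rp:
  r0: data parity 0, sent rp 0 → ok
  r1: data parity 0, sent rp 1 → mismatch
  r2: data parity 1, sent rp 1 → ok
  r3: data parity 0, sent rp 0 → ok
  r4: data parity 1, sent rp 1 → ok
Recompute each column's even parity and compare to cp:
  c0: data parity 1, sent cp 1 → ok
  c1: data parity 0, sent cp 0 → ok
  c2: data parity 1, sent cp 0 → mismatch
  c3: data parity 0, sent cp 0 → ok
Exactly one row (r1) and one column (c2) fail → the flipped bit is at their intersection.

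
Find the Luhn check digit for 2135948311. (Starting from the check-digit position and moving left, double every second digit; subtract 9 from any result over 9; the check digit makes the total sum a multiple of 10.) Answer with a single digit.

Partial digits right→left: 1 1 3 8 4 9 5 3 1 2
Double every second digit counting from the check-digit position (so the 1st, 3rd, 5th, ... of the partial from the right).
  doubled (with −9 where >9): 2 6 8 1 2 → sum 19
  kept as-is: 1 8 9 3 2 → sum 23
Total = 19 + 23 = 42.
Check digit = (10 − (42 mod 10)) mod 10 = 8.

8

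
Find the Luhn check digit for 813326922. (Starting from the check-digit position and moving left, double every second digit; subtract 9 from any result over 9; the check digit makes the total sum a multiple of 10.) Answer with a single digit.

8

Partial digits right→left: 2 2 9 6 2 3 3 1 8
Double every second digit counting from the check-digit position (so the 1st, 3rd, 5th, ... of the partial from the right).
  doubled (with −9 where >9): 4 9 4 6 7 → sum 30
  kept as-is: 2 6 3 1 → sum 12
Total = 30 + 12 = 42.
Check digit = (10 − (42 mod 10)) mod 10 = 8.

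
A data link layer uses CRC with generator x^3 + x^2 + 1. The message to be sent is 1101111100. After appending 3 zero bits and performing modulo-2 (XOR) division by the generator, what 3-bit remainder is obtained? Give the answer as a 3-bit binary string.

Append 3 zeros: 1101111100000. Divide by 1101 (XOR where the leading bit is 1):
  pos 0: 1101 XOR 1101 = 0000
  pos 4: 1111 XOR 1101 = 0010
  pos 6: 1000 XOR 1101 = 0101
  pos 7: 1010 XOR 1101 = 0111
  pos 8: 1110 XOR 1101 = 0011
Remainder (last 3 bits) = 110. This is the CRC / FCS.

110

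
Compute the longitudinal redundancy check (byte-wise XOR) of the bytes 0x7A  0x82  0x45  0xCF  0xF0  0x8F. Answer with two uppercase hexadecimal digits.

0D

XOR the bytes together:
  start with 0x7A
  0x7A ⊕ 0x82 = 0xF8
  0xF8 ⊕ 0x45 = 0xBD
  0xBD ⊕ 0xCF = 0x72
  0x72 ⊕ 0xF0 = 0x82
  0x82 ⊕ 0x8F = 0x0D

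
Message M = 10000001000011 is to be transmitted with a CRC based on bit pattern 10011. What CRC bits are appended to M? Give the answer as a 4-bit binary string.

0110

Append 4 zeros: 100000010000110000. Divide by 10011 (XOR where the leading bit is 1):
  pos 0: 10000 XOR 10011 = 00011
  pos 3: 11001 XOR 10011 = 01010
  pos 4: 10100 XOR 10011 = 00111
  pos 6: 11100 XOR 10011 = 01111
  pos 7: 11110 XOR 10011 = 01101
  pos 8: 11011 XOR 10011 = 01000
  pos 9: 10001 XOR 10011 = 00010
  pos 12: 10000 XOR 10011 = 00011
Remainder (last 4 bits) = 0110. This is the CRC / FCS.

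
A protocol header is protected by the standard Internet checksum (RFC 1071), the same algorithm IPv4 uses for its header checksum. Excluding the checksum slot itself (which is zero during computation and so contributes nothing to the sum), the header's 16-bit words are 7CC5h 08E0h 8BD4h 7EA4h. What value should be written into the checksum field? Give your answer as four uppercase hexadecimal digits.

6FE1

One's-complement addition (fold any carry out of bit 15 back into bit 0):
  0x7CC5 + 0x08E0 = 0x085A5
  0x85A5 + 0x8BD4 = 0x11179 → wrap carry → 0x117A
  0x117A + 0x7EA4 = 0x0901E
One's-complement sum = 0x901E.
Checksum = ~0x901E & 0xFFFF = 0x6FE1.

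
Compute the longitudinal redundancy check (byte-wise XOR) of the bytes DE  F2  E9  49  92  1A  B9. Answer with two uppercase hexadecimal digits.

XOR the bytes together:
  start with 0xDE
  0xDE ⊕ 0xF2 = 0x2C
  0x2C ⊕ 0xE9 = 0xC5
  0xC5 ⊕ 0x49 = 0x8C
  0x8C ⊕ 0x92 = 0x1E
  0x1E ⊕ 0x1A = 0x04
  0x04 ⊕ 0xB9 = 0xBD

BD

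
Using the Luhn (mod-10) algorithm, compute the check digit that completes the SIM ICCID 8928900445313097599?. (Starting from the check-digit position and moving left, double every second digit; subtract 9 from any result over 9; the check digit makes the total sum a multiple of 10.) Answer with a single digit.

8

Partial digits right→left: 9 9 5 7 9 0 3 1 3 5 4 4 0 0 9 8 2 9 8
Double every second digit counting from the check-digit position (so the 1st, 3rd, 5th, ... of the partial from the right).
  doubled (with −9 where >9): 9 1 9 6 6 8 0 9 4 7 → sum 59
  kept as-is: 9 7 0 1 5 4 0 8 9 → sum 43
Total = 59 + 43 = 102.
Check digit = (10 − (102 mod 10)) mod 10 = 8.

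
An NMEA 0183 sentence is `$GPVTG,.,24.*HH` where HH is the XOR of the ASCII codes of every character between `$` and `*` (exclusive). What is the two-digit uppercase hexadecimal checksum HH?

XOR the ASCII codes of the payload characters:
  'G' = 0x47 → acc = 0x47
  'P' = 0x50 → acc = 0x17
  'V' = 0x56 → acc = 0x41
  'T' = 0x54 → acc = 0x15
  'G' = 0x47 → acc = 0x52
  ',' = 0x2C → acc = 0x7E
  '.' = 0x2E → acc = 0x50
  ',' = 0x2C → acc = 0x7C
  '2' = 0x32 → acc = 0x4E
  '4' = 0x34 → acc = 0x7A
  '.' = 0x2E → acc = 0x54
Checksum = 0x54.

54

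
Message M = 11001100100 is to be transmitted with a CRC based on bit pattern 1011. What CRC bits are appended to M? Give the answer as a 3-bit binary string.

Append 3 zeros: 11001100100000. Divide by 1011 (XOR where the leading bit is 1):
  pos 0: 1100 XOR 1011 = 0111
  pos 1: 1111 XOR 1011 = 0100
  pos 2: 1001 XOR 1011 = 0010
  pos 4: 1000 XOR 1011 = 0011
  pos 6: 1110 XOR 1011 = 0101
  pos 7: 1010 XOR 1011 = 0001
  pos 10: 1000 XOR 1011 = 0011
Remainder (last 3 bits) = 011. This is the CRC / FCS.

011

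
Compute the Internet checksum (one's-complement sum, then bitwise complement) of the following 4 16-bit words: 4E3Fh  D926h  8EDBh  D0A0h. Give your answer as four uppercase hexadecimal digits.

One's-complement addition (fold any carry out of bit 15 back into bit 0):
  0x4E3F + 0xD926 = 0x12765 → wrap carry → 0x2766
  0x2766 + 0x8EDB = 0x0B641
  0xB641 + 0xD0A0 = 0x186E1 → wrap carry → 0x86E2
One's-complement sum = 0x86E2.
Checksum = ~0x86E2 & 0xFFFF = 0x791D.

791D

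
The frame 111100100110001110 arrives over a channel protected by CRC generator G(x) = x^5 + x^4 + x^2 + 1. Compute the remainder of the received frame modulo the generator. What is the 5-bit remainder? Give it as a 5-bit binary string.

Modulo-2 division of 111100100110001110 by 110101:
  pos 0: 111100 XOR 110101 = 001001
  pos 2: 100110 XOR 110101 = 010011
  pos 3: 100110 XOR 110101 = 010011
  pos 4: 100111 XOR 110101 = 010010
  pos 5: 100101 XOR 110101 = 010000
  pos 6: 100000 XOR 110101 = 010101
  pos 7: 101010 XOR 110101 = 011111
  pos 8: 111110 XOR 110101 = 001011
  pos 10: 101111 XOR 110101 = 011010
  pos 11: 110101 XOR 110101 = 000000
Remainder = 00000 (zero — the frame passes the CRC check).

00000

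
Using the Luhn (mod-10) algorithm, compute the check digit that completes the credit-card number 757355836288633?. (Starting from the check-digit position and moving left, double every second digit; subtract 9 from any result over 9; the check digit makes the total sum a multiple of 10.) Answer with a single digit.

4

Partial digits right→left: 3 3 6 8 8 2 6 3 8 5 5 3 7 5 7
Double every second digit counting from the check-digit position (so the 1st, 3rd, 5th, ... of the partial from the right).
  doubled (with −9 where >9): 6 3 7 3 7 1 5 5 → sum 37
  kept as-is: 3 8 2 3 5 3 5 → sum 29
Total = 37 + 29 = 66.
Check digit = (10 − (66 mod 10)) mod 10 = 4.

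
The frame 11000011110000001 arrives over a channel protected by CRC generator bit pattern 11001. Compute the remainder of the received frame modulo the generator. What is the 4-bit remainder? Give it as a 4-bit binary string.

Modulo-2 division of 11000011110000001 by 11001:
  pos 0: 11000 XOR 11001 = 00001
  pos 4: 10111 XOR 11001 = 01110
  pos 5: 11101 XOR 11001 = 00100
  pos 7: 10000 XOR 11001 = 01001
  pos 8: 10010 XOR 11001 = 01011
  pos 9: 10110 XOR 11001 = 01111
  pos 10: 11110 XOR 11001 = 00111
  pos 12: 11101 XOR 11001 = 00100
Remainder = 0100 (nonzero — an error is detected).

0100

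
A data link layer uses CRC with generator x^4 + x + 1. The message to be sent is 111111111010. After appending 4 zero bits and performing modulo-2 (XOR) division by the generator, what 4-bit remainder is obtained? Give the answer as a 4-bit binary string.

0001

Append 4 zeros: 1111111110100000. Divide by 10011 (XOR where the leading bit is 1):
  pos 0: 11111 XOR 10011 = 01100
  pos 1: 11001 XOR 10011 = 01010
  pos 2: 10101 XOR 10011 = 00110
  pos 4: 11011 XOR 10011 = 01000
  pos 5: 10000 XOR 10011 = 00011
  pos 8: 11100 XOR 10011 = 01111
  pos 9: 11110 XOR 10011 = 01101
  pos 10: 11010 XOR 10011 = 01001
  pos 11: 10010 XOR 10011 = 00001
Remainder (last 4 bits) = 0001. This is the CRC / FCS.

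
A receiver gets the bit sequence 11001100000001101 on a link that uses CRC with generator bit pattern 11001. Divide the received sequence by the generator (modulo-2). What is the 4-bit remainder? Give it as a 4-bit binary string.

Modulo-2 division of 11001100000001101 by 11001:
  pos 0: 11001 XOR 11001 = 00000
  pos 5: 10000 XOR 11001 = 01001
  pos 6: 10010 XOR 11001 = 01011
  pos 7: 10110 XOR 11001 = 01111
  pos 8: 11110 XOR 11001 = 00111
  pos 10: 11111 XOR 11001 = 00110
  pos 12: 11001 XOR 11001 = 00000
Remainder = 0000 (zero — the frame passes the CRC check).

0000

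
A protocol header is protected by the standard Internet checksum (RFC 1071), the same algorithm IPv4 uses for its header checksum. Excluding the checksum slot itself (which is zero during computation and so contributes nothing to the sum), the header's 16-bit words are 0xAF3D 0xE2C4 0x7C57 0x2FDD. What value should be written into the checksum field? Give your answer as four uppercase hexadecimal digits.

C1C8

One's-complement addition (fold any carry out of bit 15 back into bit 0):
  0xAF3D + 0xE2C4 = 0x19201 → wrap carry → 0x9202
  0x9202 + 0x7C57 = 0x10E59 → wrap carry → 0x0E5A
  0x0E5A + 0x2FDD = 0x03E37
One's-complement sum = 0x3E37.
Checksum = ~0x3E37 & 0xFFFF = 0xC1C8.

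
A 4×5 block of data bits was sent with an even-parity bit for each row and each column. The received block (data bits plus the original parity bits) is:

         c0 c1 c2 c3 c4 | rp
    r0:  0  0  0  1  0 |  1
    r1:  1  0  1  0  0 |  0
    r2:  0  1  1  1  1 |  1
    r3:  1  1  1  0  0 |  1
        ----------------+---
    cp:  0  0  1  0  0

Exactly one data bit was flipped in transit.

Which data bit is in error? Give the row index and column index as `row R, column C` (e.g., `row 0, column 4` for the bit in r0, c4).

row 2, column 4

Recompute each row's even parity and compare to rp:
  r0: data parity 1, sent rp 1 → ok
  r1: data parity 0, sent rp 0 → ok
  r2: data parity 0, sent rp 1 → mismatch
  r3: data parity 1, sent rp 1 → ok
Recompute each column's even parity and compare to cp:
  c0: data parity 0, sent cp 0 → ok
  c1: data parity 0, sent cp 0 → ok
  c2: data parity 1, sent cp 1 → ok
  c3: data parity 0, sent cp 0 → ok
  c4: data parity 1, sent cp 0 → mismatch
Exactly one row (r2) and one column (c4) fail → the flipped bit is at their intersection.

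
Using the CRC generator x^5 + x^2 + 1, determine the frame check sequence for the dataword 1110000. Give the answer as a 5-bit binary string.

01100

Append 5 zeros: 111000000000. Divide by 100101 (XOR where the leading bit is 1):
  pos 0: 111000 XOR 100101 = 011101
  pos 1: 111010 XOR 100101 = 011111
  pos 2: 111110 XOR 100101 = 011011
  pos 3: 110110 XOR 100101 = 010011
  pos 4: 100110 XOR 100101 = 000011
Remainder (last 5 bits) = 01100. This is the CRC / FCS.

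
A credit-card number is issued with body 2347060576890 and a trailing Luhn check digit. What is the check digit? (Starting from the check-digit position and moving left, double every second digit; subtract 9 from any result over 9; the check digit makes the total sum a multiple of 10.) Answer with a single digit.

0

Partial digits right→left: 0 9 8 6 7 5 0 6 0 7 4 3 2
Double every second digit counting from the check-digit position (so the 1st, 3rd, 5th, ... of the partial from the right).
  doubled (with −9 where >9): 0 7 5 0 0 8 4 → sum 24
  kept as-is: 9 6 5 6 7 3 → sum 36
Total = 24 + 36 = 60.
Check digit = (10 − (60 mod 10)) mod 10 = 0.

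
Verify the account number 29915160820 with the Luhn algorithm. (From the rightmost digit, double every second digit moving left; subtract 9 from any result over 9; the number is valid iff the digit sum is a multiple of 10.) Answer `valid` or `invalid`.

invalid

From the right, keep odd positions and double even positions (subtract 9 from any doubled value over 9):
  doubled (positions 2,4,...): 4 0 2 2 9 → sum 17
  kept (positions 1,3,...): 0 8 6 5 9 2 → sum 30
Total = 47.
47 mod 10 = 7, so the number is invalid.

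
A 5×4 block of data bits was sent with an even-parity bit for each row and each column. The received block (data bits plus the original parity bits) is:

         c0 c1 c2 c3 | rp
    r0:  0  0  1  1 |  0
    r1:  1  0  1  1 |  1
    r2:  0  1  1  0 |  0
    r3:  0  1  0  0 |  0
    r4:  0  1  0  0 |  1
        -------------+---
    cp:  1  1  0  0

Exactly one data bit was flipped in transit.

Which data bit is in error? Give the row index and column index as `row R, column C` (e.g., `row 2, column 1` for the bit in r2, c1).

row 3, column 2

Recompute each row's even parity and compare to rp:
  r0: data parity 0, sent rp 0 → ok
  r1: data parity 1, sent rp 1 → ok
  r2: data parity 0, sent rp 0 → ok
  r3: data parity 1, sent rp 0 → mismatch
  r4: data parity 1, sent rp 1 → ok
Recompute each column's even parity and compare to cp:
  c0: data parity 1, sent cp 1 → ok
  c1: data parity 1, sent cp 1 → ok
  c2: data parity 1, sent cp 0 → mismatch
  c3: data parity 0, sent cp 0 → ok
Exactly one row (r3) and one column (c2) fail → the flipped bit is at their intersection.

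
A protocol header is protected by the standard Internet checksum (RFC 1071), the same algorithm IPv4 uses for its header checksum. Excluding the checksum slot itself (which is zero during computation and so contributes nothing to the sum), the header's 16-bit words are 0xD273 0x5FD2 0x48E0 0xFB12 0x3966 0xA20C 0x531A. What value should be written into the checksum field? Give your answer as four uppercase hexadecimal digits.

5B39

One's-complement addition (fold any carry out of bit 15 back into bit 0):
  0xD273 + 0x5FD2 = 0x13245 → wrap carry → 0x3246
  0x3246 + 0x48E0 = 0x07B26
  0x7B26 + 0xFB12 = 0x17638 → wrap carry → 0x7639
  0x7639 + 0x3966 = 0x0AF9F
  0xAF9F + 0xA20C = 0x151AB → wrap carry → 0x51AC
  0x51AC + 0x531A = 0x0A4C6
One's-complement sum = 0xA4C6.
Checksum = ~0xA4C6 & 0xFFFF = 0x5B39.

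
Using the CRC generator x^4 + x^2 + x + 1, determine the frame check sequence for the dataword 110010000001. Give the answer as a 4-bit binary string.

Append 4 zeros: 1100100000010000. Divide by 10111 (XOR where the leading bit is 1):
  pos 0: 11001 XOR 10111 = 01110
  pos 1: 11100 XOR 10111 = 01011
  pos 2: 10110 XOR 10111 = 00001
  pos 6: 10000 XOR 10111 = 00111
  pos 8: 11110 XOR 10111 = 01001
  pos 9: 10010 XOR 10111 = 00101
  pos 11: 10100 XOR 10111 = 00011
Remainder (last 4 bits) = 0011. This is the CRC / FCS.

0011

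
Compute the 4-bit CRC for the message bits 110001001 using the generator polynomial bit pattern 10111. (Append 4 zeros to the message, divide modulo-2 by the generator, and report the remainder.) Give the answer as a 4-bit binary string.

1111

Append 4 zeros: 1100010010000. Divide by 10111 (XOR where the leading bit is 1):
  pos 0: 11000 XOR 10111 = 01111
  pos 1: 11111 XOR 10111 = 01000
  pos 2: 10000 XOR 10111 = 00111
  pos 4: 11101 XOR 10111 = 01010
  pos 5: 10100 XOR 10111 = 00011
  pos 8: 11000 XOR 10111 = 01111
Remainder (last 4 bits) = 1111. This is the CRC / FCS.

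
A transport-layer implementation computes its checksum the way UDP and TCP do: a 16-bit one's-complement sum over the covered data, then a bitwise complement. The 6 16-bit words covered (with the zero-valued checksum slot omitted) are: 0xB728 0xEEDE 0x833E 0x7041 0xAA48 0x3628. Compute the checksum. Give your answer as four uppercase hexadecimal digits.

One's-complement addition (fold any carry out of bit 15 back into bit 0):
  0xB728 + 0xEEDE = 0x1A606 → wrap carry → 0xA607
  0xA607 + 0x833E = 0x12945 → wrap carry → 0x2946
  0x2946 + 0x7041 = 0x09987
  0x9987 + 0xAA48 = 0x143CF → wrap carry → 0x43D0
  0x43D0 + 0x3628 = 0x079F8
One's-complement sum = 0x79F8.
Checksum = ~0x79F8 & 0xFFFF = 0x8607.

8607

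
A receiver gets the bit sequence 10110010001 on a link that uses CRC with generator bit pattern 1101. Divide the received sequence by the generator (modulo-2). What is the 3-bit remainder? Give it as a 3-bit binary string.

Modulo-2 division of 10110010001 by 1101:
  pos 0: 1011 XOR 1101 = 0110
  pos 1: 1100 XOR 1101 = 0001
  pos 4: 1010 XOR 1101 = 0111
  pos 5: 1110 XOR 1101 = 0011
  pos 7: 1101 XOR 1101 = 0000
Remainder = 000 (zero — the frame passes the CRC check).

000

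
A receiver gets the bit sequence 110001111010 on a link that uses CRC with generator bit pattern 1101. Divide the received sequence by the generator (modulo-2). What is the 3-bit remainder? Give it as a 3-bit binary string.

Modulo-2 division of 110001111010 by 1101:
  pos 0: 1100 XOR 1101 = 0001
  pos 3: 1011 XOR 1101 = 0110
  pos 4: 1101 XOR 1101 = 0000
  pos 8: 1010 XOR 1101 = 0111
Remainder = 111 (nonzero — an error is detected).

111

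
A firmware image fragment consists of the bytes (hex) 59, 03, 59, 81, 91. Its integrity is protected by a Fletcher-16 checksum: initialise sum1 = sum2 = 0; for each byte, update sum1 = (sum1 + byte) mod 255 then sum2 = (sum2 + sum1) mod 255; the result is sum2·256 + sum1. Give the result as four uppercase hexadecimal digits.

6BC8

Running sums (mod 255):
  after byte 0 (59): sum1=89, sum2=89
  after byte 1 (03): sum1=92, sum2=181
  after byte 2 (59): sum1=181, sum2=107
  after byte 3 (81): sum1=55, sum2=162
  after byte 4 (91): sum1=200, sum2=107
Checksum = sum2·256 + sum1 = 107·256 + 200 = 27592 = 0x6BC8.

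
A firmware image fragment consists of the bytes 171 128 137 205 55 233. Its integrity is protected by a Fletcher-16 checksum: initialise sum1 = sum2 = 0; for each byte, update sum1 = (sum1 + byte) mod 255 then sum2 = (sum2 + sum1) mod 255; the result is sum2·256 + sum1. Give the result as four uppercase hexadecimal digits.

70A4

Running sums (mod 255):
  after byte 0 (171): sum1=171, sum2=171
  after byte 1 (128): sum1=44, sum2=215
  after byte 2 (137): sum1=181, sum2=141
  after byte 3 (205): sum1=131, sum2=17
  after byte 4 (55): sum1=186, sum2=203
  after byte 5 (233): sum1=164, sum2=112
Checksum = sum2·256 + sum1 = 112·256 + 164 = 28836 = 0x70A4.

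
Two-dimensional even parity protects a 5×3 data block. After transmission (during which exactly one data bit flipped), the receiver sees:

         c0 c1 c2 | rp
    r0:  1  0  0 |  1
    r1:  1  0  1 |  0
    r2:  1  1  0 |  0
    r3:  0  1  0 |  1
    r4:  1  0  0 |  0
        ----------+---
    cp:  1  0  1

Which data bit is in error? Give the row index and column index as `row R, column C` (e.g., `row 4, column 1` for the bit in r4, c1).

row 4, column 0

Recompute each row's even parity and compare to rp:
  r0: data parity 1, sent rp 1 → ok
  r1: data parity 0, sent rp 0 → ok
  r2: data parity 0, sent rp 0 → ok
  r3: data parity 1, sent rp 1 → ok
  r4: data parity 1, sent rp 0 → mismatch
Recompute each column's even parity and compare to cp:
  c0: data parity 0, sent cp 1 → mismatch
  c1: data parity 0, sent cp 0 → ok
  c2: data parity 1, sent cp 1 → ok
Exactly one row (r4) and one column (c0) fail → the flipped bit is at their intersection.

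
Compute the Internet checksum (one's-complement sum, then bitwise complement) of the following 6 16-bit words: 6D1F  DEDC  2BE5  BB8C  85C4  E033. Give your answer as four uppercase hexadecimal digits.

6699

One's-complement addition (fold any carry out of bit 15 back into bit 0):
  0x6D1F + 0xDEDC = 0x14BFB → wrap carry → 0x4BFC
  0x4BFC + 0x2BE5 = 0x077E1
  0x77E1 + 0xBB8C = 0x1336D → wrap carry → 0x336E
  0x336E + 0x85C4 = 0x0B932
  0xB932 + 0xE033 = 0x19965 → wrap carry → 0x9966
One's-complement sum = 0x9966.
Checksum = ~0x9966 & 0xFFFF = 0x6699.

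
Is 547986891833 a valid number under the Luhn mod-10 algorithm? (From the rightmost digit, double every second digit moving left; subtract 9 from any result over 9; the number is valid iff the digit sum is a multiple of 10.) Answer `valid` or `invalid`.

From the right, keep odd positions and double even positions (subtract 9 from any doubled value over 9):
  doubled (positions 2,4,...): 6 2 7 7 5 1 → sum 28
  kept (positions 1,3,...): 3 8 9 6 9 4 → sum 39
Total = 67.
67 mod 10 = 7, so the number is invalid.

invalid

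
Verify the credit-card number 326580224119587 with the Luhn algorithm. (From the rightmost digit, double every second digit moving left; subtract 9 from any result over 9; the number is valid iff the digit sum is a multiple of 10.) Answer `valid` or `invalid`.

invalid

From the right, keep odd positions and double even positions (subtract 9 from any doubled value over 9):
  doubled (positions 2,4,...): 7 9 2 4 0 1 4 → sum 27
  kept (positions 1,3,...): 7 5 1 4 2 8 6 3 → sum 36
Total = 63.
63 mod 10 = 3, so the number is invalid.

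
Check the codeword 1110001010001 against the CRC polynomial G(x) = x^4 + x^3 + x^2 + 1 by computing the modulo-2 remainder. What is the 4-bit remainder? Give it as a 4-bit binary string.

0000

Modulo-2 division of 1110001010001 by 11101:
  pos 0: 11100 XOR 11101 = 00001
  pos 4: 10101 XOR 11101 = 01000
  pos 5: 10000 XOR 11101 = 01101
  pos 6: 11010 XOR 11101 = 00111
  pos 8: 11101 XOR 11101 = 00000
Remainder = 0000 (zero — the frame passes the CRC check).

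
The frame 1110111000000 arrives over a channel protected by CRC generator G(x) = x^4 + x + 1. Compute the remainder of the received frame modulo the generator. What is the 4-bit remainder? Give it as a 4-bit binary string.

0100

Modulo-2 division of 1110111000000 by 10011:
  pos 0: 11101 XOR 10011 = 01110
  pos 1: 11101 XOR 10011 = 01110
  pos 2: 11101 XOR 10011 = 01110
  pos 3: 11100 XOR 10011 = 01111
  pos 4: 11110 XOR 10011 = 01101
  pos 5: 11010 XOR 10011 = 01001
  pos 6: 10010 XOR 10011 = 00001
Remainder = 0100 (nonzero — an error is detected).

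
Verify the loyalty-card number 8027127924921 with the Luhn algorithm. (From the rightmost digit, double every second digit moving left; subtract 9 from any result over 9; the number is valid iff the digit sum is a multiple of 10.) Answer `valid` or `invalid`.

From the right, keep odd positions and double even positions (subtract 9 from any doubled value over 9):
  doubled (positions 2,4,...): 4 8 9 4 5 0 → sum 30
  kept (positions 1,3,...): 1 9 2 7 1 2 8 → sum 30
Total = 60.
60 mod 10 = 0, so the number is valid.

valid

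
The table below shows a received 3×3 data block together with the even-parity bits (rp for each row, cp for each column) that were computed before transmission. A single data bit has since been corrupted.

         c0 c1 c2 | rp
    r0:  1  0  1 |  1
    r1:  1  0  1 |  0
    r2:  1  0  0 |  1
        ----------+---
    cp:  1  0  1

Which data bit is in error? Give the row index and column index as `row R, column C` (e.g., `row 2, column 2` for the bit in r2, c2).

Recompute each row's even parity and compare to rp:
  r0: data parity 0, sent rp 1 → mismatch
  r1: data parity 0, sent rp 0 → ok
  r2: data parity 1, sent rp 1 → ok
Recompute each column's even parity and compare to cp:
  c0: data parity 1, sent cp 1 → ok
  c1: data parity 0, sent cp 0 → ok
  c2: data parity 0, sent cp 1 → mismatch
Exactly one row (r0) and one column (c2) fail → the flipped bit is at their intersection.

row 0, column 2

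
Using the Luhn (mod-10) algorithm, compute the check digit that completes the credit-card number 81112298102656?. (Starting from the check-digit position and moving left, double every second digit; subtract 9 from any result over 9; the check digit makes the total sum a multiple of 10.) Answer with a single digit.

Partial digits right→left: 6 5 6 2 0 1 8 9 2 2 1 1 1 8
Double every second digit counting from the check-digit position (so the 1st, 3rd, 5th, ... of the partial from the right).
  doubled (with −9 where >9): 3 3 0 7 4 2 2 → sum 21
  kept as-is: 5 2 1 9 2 1 8 → sum 28
Total = 21 + 28 = 49.
Check digit = (10 − (49 mod 10)) mod 10 = 1.

1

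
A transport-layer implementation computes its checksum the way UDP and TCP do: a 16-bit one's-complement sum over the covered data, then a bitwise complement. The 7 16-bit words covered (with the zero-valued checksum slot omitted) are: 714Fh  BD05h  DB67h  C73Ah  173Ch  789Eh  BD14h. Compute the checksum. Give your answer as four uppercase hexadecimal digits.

E218

One's-complement addition (fold any carry out of bit 15 back into bit 0):
  0x714F + 0xBD05 = 0x12E54 → wrap carry → 0x2E55
  0x2E55 + 0xDB67 = 0x109BC → wrap carry → 0x09BD
  0x09BD + 0xC73A = 0x0D0F7
  0xD0F7 + 0x173C = 0x0E833
  0xE833 + 0x789E = 0x160D1 → wrap carry → 0x60D2
  0x60D2 + 0xBD14 = 0x11DE6 → wrap carry → 0x1DE7
One's-complement sum = 0x1DE7.
Checksum = ~0x1DE7 & 0xFFFF = 0xE218.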